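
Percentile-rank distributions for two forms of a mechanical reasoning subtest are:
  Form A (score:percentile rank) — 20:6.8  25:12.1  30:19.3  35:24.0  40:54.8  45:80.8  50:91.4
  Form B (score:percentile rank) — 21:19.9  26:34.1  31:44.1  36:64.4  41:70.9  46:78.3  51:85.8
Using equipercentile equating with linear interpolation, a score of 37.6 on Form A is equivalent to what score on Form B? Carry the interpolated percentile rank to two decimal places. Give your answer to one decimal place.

PR of 37.6 on Form A: 24.0 + (37.6 − 35)/(40 − 35) × (54.8 − 24.0) = 40.02
On Form B, PR 40.02 falls between score 26 (PR 34.1) and 31 (PR 44.1).
Interpolate: 26 + (40.02 − 34.1)/(44.1 − 34.1) × (31 − 26) = 29.0

29.0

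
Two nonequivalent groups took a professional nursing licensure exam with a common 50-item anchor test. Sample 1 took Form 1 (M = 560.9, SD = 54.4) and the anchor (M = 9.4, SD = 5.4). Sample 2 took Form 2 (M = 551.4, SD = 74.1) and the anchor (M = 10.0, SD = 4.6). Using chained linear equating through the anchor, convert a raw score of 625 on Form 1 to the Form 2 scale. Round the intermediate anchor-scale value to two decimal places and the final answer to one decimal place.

644.2

Form 1 → anchor (Sample 1): v = (5.4/54.4)(625 − 560.9) + 9.4 = 15.76
anchor → Form 2 (Sample 2): y = (74.1/4.6)(15.76 − 10.0) + 551.4 = 644.2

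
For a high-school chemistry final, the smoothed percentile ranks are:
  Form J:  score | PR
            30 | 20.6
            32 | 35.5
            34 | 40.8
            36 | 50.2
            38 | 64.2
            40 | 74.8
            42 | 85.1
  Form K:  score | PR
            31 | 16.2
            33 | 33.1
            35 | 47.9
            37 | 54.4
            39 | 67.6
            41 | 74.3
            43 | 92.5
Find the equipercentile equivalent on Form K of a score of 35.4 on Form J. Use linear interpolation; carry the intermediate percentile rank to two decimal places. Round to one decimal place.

34.9

PR of 35.4 on Form J: 40.8 + (35.4 − 34)/(36 − 34) × (50.2 − 40.8) = 47.38
On Form K, PR 47.38 falls between score 33 (PR 33.1) and 35 (PR 47.9).
Interpolate: 33 + (47.38 − 33.1)/(47.9 − 33.1) × (35 − 33) = 34.9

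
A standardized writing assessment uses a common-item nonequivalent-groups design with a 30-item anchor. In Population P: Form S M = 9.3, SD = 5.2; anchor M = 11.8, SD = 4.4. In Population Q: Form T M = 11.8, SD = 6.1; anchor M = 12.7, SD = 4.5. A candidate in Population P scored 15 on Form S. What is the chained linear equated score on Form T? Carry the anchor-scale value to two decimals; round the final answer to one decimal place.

17.1

Form S → anchor (Population P): v = (4.4/5.2)(15 − 9.3) + 11.8 = 16.62
anchor → Form T (Population Q): y = (6.1/4.5)(16.62 − 12.7) + 11.8 = 17.1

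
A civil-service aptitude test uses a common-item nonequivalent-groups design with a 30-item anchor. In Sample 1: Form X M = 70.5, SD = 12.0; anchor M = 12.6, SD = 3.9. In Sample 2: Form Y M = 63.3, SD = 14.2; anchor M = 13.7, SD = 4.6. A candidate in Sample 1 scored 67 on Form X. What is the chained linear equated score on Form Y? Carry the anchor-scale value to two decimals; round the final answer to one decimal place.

56.4

Form X → anchor (Sample 1): v = (3.9/12.0)(67 − 70.5) + 12.6 = 11.46
anchor → Form Y (Sample 2): y = (14.2/4.6)(11.46 − 13.7) + 63.3 = 56.4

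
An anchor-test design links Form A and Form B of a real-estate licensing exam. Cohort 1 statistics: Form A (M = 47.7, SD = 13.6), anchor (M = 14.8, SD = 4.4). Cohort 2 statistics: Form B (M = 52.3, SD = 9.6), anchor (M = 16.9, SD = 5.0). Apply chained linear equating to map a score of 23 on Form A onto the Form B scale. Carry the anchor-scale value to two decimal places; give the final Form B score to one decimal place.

Form A → anchor (Cohort 1): v = (4.4/13.6)(23 − 47.7) + 14.8 = 6.81
anchor → Form B (Cohort 2): y = (9.6/5.0)(6.81 − 16.9) + 52.3 = 32.9

32.9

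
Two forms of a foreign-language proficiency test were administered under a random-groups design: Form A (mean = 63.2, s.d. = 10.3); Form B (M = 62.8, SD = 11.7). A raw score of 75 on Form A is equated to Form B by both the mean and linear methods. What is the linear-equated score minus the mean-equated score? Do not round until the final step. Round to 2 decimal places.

1.60

Mean-equated: 75 + (62.8 − 63.2) = 74.60
Linear-equated: (11.7/10.3)(75 − 63.2) + 62.8 = 76.204
Difference = 76.204 − 74.60 = 1.60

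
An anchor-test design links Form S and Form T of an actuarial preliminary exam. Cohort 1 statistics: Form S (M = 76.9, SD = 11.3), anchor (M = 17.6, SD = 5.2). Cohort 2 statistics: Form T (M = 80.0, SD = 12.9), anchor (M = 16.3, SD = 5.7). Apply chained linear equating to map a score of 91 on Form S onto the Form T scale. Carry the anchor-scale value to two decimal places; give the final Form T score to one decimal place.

Form S → anchor (Cohort 1): v = (5.2/11.3)(91 − 76.9) + 17.6 = 24.09
anchor → Form T (Cohort 2): y = (12.9/5.7)(24.09 − 16.3) + 80.0 = 97.6

97.6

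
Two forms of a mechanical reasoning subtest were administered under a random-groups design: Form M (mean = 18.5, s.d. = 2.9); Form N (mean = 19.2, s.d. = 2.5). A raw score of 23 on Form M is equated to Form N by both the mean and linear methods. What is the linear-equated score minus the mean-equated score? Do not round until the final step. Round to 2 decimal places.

-0.62

Mean-equated: 23 + (19.2 − 18.5) = 23.70
Linear-equated: (2.5/2.9)(23 − 18.5) + 19.2 = 23.079
Difference = 23.079 − 23.70 = -0.62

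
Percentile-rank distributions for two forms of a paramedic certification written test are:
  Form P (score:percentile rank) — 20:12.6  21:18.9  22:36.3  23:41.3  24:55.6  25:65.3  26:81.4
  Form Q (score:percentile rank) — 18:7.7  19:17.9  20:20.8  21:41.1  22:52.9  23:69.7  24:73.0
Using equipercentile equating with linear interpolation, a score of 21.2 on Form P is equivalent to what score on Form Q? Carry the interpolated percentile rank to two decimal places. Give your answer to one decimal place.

20.1

PR of 21.2 on Form P: 18.9 + (21.2 − 21)/(22 − 21) × (36.3 − 18.9) = 22.38
On Form Q, PR 22.38 falls between score 20 (PR 20.8) and 21 (PR 41.1).
Interpolate: 20 + (22.38 − 20.8)/(41.1 − 20.8) × (21 − 20) = 20.1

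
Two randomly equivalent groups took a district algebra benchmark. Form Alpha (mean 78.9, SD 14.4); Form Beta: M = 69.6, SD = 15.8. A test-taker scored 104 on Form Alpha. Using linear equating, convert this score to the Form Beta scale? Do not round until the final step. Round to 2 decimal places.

97.14

Linear equating: y = (SD_Y/SD_X)(x − M_X) + M_Y
y = (15.8/14.4)(104 − 78.9) + 69.6
y = 1.097222 × 25.1 + 69.6 = 27.5403 + 69.6 = 97.14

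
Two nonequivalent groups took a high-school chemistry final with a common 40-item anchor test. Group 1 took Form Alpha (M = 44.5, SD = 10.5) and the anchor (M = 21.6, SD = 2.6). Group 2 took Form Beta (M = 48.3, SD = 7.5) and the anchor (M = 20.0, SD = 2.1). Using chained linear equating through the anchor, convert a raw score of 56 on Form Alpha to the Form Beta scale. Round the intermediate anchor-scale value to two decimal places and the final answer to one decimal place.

Form Alpha → anchor (Group 1): v = (2.6/10.5)(56 − 44.5) + 21.6 = 24.45
anchor → Form Beta (Group 2): y = (7.5/2.1)(24.45 − 20.0) + 48.3 = 64.2

64.2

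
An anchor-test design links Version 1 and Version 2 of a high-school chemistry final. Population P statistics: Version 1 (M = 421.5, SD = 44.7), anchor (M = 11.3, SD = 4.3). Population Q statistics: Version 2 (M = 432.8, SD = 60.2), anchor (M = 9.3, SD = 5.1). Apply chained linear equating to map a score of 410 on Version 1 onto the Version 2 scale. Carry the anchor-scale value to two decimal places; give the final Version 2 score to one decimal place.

Version 1 → anchor (Population P): v = (4.3/44.7)(410 − 421.5) + 11.3 = 10.19
anchor → Version 2 (Population Q): y = (60.2/5.1)(10.19 − 9.3) + 432.8 = 443.3

443.3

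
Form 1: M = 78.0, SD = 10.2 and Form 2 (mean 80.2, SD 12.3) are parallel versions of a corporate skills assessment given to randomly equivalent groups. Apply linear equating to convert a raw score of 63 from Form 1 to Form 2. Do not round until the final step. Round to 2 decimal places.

62.11

Linear equating: y = (SD_Y/SD_X)(x − M_X) + M_Y
y = (12.3/10.2)(63 − 78.0) + 80.2
y = 1.205882 × -15.0 + 80.2 = -18.0882 + 80.2 = 62.11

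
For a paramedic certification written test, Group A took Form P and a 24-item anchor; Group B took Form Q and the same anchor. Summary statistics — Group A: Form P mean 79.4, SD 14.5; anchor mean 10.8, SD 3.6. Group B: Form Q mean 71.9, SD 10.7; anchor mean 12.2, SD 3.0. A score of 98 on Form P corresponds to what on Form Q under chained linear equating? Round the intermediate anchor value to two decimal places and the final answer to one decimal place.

83.4

Form P → anchor (Group A): v = (3.6/14.5)(98 − 79.4) + 10.8 = 15.42
anchor → Form Q (Group B): y = (10.7/3.0)(15.42 − 12.2) + 71.9 = 83.4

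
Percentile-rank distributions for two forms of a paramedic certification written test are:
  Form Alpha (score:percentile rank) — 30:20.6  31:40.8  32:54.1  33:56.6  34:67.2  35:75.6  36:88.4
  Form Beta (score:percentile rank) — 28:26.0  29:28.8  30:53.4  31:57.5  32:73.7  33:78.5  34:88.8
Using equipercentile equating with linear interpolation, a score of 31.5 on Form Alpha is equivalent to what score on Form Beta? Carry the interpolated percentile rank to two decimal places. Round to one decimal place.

PR of 31.5 on Form Alpha: 40.8 + (31.5 − 31)/(32 − 31) × (54.1 − 40.8) = 47.45
On Form Beta, PR 47.45 falls between score 29 (PR 28.8) and 30 (PR 53.4).
Interpolate: 29 + (47.45 − 28.8)/(53.4 − 28.8) × (30 − 29) = 29.8

29.8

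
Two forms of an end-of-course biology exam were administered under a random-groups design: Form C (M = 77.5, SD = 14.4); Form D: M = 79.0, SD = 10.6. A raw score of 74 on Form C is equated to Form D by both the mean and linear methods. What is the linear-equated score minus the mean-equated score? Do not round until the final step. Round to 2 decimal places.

Mean-equated: 74 + (79.0 − 77.5) = 75.50
Linear-equated: (10.6/14.4)(74 − 77.5) + 79.0 = 76.424
Difference = 76.424 − 75.50 = 0.92

0.92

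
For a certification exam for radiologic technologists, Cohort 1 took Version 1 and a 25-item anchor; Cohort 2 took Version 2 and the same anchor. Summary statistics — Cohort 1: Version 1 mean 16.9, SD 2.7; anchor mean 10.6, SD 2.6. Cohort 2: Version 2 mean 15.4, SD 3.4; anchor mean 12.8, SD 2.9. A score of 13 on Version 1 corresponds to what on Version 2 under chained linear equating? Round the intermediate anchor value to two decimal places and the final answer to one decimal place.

8.4

Version 1 → anchor (Cohort 1): v = (2.6/2.7)(13 − 16.9) + 10.6 = 6.84
anchor → Version 2 (Cohort 2): y = (3.4/2.9)(6.84 − 12.8) + 15.4 = 8.4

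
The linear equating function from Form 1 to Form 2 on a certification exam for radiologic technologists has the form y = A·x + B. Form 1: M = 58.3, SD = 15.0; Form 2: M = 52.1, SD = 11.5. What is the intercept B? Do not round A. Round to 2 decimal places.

7.40

A = SD_Y / SD_X = 11.5 / 15.0 = 0.766667
B = M_Y − A·M_X = 52.1 − 0.766667 × 58.3 = 7.40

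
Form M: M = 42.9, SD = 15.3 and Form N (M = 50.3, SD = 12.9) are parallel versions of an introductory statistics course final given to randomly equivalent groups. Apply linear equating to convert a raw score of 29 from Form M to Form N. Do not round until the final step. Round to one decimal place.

38.6

Linear equating: y = (SD_Y/SD_X)(x − M_X) + M_Y
y = (12.9/15.3)(29 − 42.9) + 50.3
y = 0.843137 × -13.9 + 50.3 = -11.7196 + 50.3 = 38.6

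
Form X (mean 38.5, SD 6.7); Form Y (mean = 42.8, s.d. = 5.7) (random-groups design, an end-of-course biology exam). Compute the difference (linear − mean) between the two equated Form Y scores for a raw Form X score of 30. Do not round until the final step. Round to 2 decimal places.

Mean-equated: 30 + (42.8 − 38.5) = 34.30
Linear-equated: (5.7/6.7)(30 − 38.5) + 42.8 = 35.569
Difference = 35.569 − 34.30 = 1.27

1.27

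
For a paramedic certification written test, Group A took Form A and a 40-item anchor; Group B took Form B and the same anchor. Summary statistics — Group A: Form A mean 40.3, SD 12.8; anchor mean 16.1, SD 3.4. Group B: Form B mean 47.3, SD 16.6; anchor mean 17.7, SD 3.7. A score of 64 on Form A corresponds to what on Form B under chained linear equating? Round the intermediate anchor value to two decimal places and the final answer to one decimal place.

Form A → anchor (Group A): v = (3.4/12.8)(64 − 40.3) + 16.1 = 22.40
anchor → Form B (Group B): y = (16.6/3.7)(22.40 − 17.7) + 47.3 = 68.4

68.4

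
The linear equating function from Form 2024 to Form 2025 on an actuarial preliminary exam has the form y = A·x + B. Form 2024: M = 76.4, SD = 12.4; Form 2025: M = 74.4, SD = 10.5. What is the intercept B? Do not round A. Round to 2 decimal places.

A = SD_Y / SD_X = 10.5 / 12.4 = 0.846774
B = M_Y − A·M_X = 74.4 − 0.846774 × 76.4 = 9.71

9.71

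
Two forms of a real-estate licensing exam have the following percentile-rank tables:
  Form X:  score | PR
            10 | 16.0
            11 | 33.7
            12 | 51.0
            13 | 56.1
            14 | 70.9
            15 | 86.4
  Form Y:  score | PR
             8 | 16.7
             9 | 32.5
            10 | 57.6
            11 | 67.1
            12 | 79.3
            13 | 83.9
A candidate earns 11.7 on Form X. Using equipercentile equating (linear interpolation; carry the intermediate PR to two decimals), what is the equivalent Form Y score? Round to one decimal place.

PR of 11.7 on Form X: 33.7 + (11.7 − 11)/(12 − 11) × (51.0 − 33.7) = 45.81
On Form Y, PR 45.81 falls between score 9 (PR 32.5) and 10 (PR 57.6).
Interpolate: 9 + (45.81 − 32.5)/(57.6 − 32.5) × (10 − 9) = 9.5

9.5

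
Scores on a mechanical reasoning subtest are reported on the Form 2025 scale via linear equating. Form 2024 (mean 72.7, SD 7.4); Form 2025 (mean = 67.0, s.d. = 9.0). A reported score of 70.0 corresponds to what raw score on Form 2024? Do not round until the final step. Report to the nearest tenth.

Invert y = (SD_Y/SD_X)(x − M_X) + M_Y:
x = (SD_X/SD_Y)(y − M_Y) + M_X = (7.4/9.0)(70.0 − 67.0) + 72.7
x = 0.822222 × 3.000 + 72.7 = 75.2

75.2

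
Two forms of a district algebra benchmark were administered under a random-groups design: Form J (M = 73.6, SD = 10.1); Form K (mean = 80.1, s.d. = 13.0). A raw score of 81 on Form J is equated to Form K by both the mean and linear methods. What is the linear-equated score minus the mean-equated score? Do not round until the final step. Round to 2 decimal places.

Mean-equated: 81 + (80.1 − 73.6) = 87.50
Linear-equated: (13.0/10.1)(81 − 73.6) + 80.1 = 89.625
Difference = 89.625 − 87.50 = 2.12

2.12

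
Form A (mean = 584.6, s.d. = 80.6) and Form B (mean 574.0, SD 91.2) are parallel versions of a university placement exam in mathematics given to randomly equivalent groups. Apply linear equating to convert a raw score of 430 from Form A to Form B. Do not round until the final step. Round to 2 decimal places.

Linear equating: y = (SD_Y/SD_X)(x − M_X) + M_Y
y = (91.2/80.6)(430 − 584.6) + 574.0
y = 1.131514 × -154.6 + 574.0 = -174.9320 + 574.0 = 399.07

399.07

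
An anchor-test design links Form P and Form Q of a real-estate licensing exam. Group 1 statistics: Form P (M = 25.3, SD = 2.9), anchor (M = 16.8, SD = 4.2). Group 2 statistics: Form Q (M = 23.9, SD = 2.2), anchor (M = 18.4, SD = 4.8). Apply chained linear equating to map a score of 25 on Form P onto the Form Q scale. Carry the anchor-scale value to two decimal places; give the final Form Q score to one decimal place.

23.0

Form P → anchor (Group 1): v = (4.2/2.9)(25 − 25.3) + 16.8 = 16.37
anchor → Form Q (Group 2): y = (2.2/4.8)(16.37 − 18.4) + 23.9 = 23.0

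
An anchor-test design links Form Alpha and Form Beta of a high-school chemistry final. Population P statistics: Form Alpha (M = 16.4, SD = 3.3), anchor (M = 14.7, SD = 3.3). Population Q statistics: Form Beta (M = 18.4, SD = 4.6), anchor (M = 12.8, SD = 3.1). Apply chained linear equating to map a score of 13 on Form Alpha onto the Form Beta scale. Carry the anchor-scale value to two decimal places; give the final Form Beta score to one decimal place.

Form Alpha → anchor (Population P): v = (3.3/3.3)(13 − 16.4) + 14.7 = 11.30
anchor → Form Beta (Population Q): y = (4.6/3.1)(11.30 − 12.8) + 18.4 = 16.2

16.2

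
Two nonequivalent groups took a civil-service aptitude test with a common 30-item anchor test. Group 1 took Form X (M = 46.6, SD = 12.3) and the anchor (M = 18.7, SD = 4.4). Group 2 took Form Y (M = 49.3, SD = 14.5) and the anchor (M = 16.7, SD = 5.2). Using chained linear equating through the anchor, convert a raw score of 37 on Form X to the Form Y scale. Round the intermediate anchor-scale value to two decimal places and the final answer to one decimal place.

45.3

Form X → anchor (Group 1): v = (4.4/12.3)(37 − 46.6) + 18.7 = 15.27
anchor → Form Y (Group 2): y = (14.5/5.2)(15.27 − 16.7) + 49.3 = 45.3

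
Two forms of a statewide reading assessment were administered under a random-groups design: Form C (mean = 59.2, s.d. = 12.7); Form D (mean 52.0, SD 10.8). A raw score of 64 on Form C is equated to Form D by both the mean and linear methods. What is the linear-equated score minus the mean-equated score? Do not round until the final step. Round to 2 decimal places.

-0.72

Mean-equated: 64 + (52.0 − 59.2) = 56.80
Linear-equated: (10.8/12.7)(64 − 59.2) + 52.0 = 56.082
Difference = 56.082 − 56.80 = -0.72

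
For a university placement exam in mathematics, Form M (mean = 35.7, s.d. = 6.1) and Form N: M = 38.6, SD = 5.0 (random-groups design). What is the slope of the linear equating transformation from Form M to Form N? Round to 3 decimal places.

A = SD_Y / SD_X = 5.0 / 6.1 = 0.820

0.820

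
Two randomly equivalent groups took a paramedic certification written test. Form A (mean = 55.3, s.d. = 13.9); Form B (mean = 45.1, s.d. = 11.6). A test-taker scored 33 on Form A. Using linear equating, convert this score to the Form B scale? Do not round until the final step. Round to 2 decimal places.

Linear equating: y = (SD_Y/SD_X)(x − M_X) + M_Y
y = (11.6/13.9)(33 − 55.3) + 45.1
y = 0.834532 × -22.3 + 45.1 = -18.6101 + 45.1 = 26.49

26.49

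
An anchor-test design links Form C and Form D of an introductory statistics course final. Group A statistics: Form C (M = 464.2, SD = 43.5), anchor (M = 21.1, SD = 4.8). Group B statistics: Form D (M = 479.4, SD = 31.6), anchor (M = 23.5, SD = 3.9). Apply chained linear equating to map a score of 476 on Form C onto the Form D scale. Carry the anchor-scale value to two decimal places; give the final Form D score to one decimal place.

Form C → anchor (Group A): v = (4.8/43.5)(476 − 464.2) + 21.1 = 22.40
anchor → Form D (Group B): y = (31.6/3.9)(22.40 − 23.5) + 479.4 = 470.5

470.5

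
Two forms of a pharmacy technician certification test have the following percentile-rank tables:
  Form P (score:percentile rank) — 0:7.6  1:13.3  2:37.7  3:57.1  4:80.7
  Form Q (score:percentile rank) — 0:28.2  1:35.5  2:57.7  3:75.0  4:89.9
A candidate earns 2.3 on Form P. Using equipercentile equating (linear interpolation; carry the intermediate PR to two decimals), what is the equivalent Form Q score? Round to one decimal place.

PR of 2.3 on Form P: 37.7 + (2.3 − 2)/(3 − 2) × (57.1 − 37.7) = 43.52
On Form Q, PR 43.52 falls between score 1 (PR 35.5) and 2 (PR 57.7).
Interpolate: 1 + (43.52 − 35.5)/(57.7 − 35.5) × (2 − 1) = 1.4

1.4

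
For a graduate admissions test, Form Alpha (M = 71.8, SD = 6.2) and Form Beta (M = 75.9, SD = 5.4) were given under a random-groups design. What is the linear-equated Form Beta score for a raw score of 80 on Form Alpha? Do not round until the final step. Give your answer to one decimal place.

83.0

Linear equating: y = (SD_Y/SD_X)(x − M_X) + M_Y
y = (5.4/6.2)(80 − 71.8) + 75.9
y = 0.870968 × 8.2 + 75.9 = 7.1419 + 75.9 = 83.0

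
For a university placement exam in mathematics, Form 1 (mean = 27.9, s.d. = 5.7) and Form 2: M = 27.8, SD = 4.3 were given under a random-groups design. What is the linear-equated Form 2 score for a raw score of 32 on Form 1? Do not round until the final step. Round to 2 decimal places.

30.89

Linear equating: y = (SD_Y/SD_X)(x − M_X) + M_Y
y = (4.3/5.7)(32 − 27.9) + 27.8
y = 0.754386 × 4.1 + 27.8 = 3.0930 + 27.8 = 30.89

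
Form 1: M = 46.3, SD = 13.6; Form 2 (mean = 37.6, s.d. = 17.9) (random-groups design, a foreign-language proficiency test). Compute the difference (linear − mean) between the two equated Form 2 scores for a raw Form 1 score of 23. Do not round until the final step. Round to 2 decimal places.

Mean-equated: 23 + (37.6 − 46.3) = 14.30
Linear-equated: (17.9/13.6)(23 − 46.3) + 37.6 = 6.933
Difference = 6.933 − 14.30 = -7.37

-7.37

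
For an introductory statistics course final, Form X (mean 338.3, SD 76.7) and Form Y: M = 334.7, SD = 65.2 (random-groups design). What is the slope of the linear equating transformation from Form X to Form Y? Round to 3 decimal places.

A = SD_Y / SD_X = 65.2 / 76.7 = 0.850

0.850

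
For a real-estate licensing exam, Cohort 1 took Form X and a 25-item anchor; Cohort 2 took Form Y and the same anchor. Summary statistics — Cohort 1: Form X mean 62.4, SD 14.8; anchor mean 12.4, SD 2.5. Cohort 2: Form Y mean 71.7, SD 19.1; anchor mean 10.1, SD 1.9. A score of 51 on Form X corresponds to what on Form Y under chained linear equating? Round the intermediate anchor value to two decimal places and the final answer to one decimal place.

75.4

Form X → anchor (Cohort 1): v = (2.5/14.8)(51 − 62.4) + 12.4 = 10.47
anchor → Form Y (Cohort 2): y = (19.1/1.9)(10.47 − 10.1) + 71.7 = 75.4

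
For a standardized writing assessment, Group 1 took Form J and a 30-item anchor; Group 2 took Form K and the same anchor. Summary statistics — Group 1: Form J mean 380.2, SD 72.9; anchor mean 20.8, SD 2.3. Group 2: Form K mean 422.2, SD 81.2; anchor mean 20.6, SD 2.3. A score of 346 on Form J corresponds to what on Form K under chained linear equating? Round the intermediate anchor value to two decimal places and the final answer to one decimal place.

391.1

Form J → anchor (Group 1): v = (2.3/72.9)(346 − 380.2) + 20.8 = 19.72
anchor → Form K (Group 2): y = (81.2/2.3)(19.72 − 20.6) + 422.2 = 391.1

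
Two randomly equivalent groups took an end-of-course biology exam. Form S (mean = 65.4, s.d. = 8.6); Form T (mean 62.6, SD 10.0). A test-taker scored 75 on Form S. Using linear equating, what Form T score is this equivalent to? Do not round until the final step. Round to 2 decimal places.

73.76

Linear equating: y = (SD_Y/SD_X)(x − M_X) + M_Y
y = (10.0/8.6)(75 − 65.4) + 62.6
y = 1.162791 × 9.6 + 62.6 = 11.1628 + 62.6 = 73.76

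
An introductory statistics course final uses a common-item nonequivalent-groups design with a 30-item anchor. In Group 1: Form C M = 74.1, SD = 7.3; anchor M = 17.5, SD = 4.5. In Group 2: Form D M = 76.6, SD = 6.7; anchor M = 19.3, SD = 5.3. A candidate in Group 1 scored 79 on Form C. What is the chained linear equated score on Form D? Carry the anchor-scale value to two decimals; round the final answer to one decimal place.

78.1

Form C → anchor (Group 1): v = (4.5/7.3)(79 − 74.1) + 17.5 = 20.52
anchor → Form D (Group 2): y = (6.7/5.3)(20.52 − 19.3) + 76.6 = 78.1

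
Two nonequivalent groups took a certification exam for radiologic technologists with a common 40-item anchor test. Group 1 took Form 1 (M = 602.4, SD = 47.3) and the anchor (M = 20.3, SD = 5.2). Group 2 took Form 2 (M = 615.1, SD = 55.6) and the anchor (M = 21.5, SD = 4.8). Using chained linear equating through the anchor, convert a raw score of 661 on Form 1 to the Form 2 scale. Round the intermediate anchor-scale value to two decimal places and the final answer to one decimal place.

675.8

Form 1 → anchor (Group 1): v = (5.2/47.3)(661 − 602.4) + 20.3 = 26.74
anchor → Form 2 (Group 2): y = (55.6/4.8)(26.74 − 21.5) + 615.1 = 675.8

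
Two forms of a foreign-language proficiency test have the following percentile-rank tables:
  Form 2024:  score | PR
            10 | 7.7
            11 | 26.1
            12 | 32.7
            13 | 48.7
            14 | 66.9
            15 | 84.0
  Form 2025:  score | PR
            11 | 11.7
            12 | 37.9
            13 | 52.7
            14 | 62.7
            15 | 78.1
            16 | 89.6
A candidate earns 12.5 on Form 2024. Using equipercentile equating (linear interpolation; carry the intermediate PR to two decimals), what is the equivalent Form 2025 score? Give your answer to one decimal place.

PR of 12.5 on Form 2024: 32.7 + (12.5 − 12)/(13 − 12) × (48.7 − 32.7) = 40.70
On Form 2025, PR 40.70 falls between score 12 (PR 37.9) and 13 (PR 52.7).
Interpolate: 12 + (40.70 − 37.9)/(52.7 − 37.9) × (13 − 12) = 12.2

12.2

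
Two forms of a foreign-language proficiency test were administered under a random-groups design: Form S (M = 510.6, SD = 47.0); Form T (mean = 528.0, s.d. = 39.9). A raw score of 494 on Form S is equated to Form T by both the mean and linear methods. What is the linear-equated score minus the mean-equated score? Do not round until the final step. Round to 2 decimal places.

2.51

Mean-equated: 494 + (528.0 − 510.6) = 511.40
Linear-equated: (39.9/47.0)(494 − 510.6) + 528.0 = 513.908
Difference = 513.908 − 511.40 = 2.51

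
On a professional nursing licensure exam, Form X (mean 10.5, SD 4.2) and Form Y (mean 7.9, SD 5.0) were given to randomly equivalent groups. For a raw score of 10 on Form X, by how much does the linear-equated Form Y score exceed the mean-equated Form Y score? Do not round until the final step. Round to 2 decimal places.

Mean-equated: 10 + (7.9 − 10.5) = 7.40
Linear-equated: (5.0/4.2)(10 − 10.5) + 7.9 = 7.305
Difference = 7.305 − 7.40 = -0.10

-0.10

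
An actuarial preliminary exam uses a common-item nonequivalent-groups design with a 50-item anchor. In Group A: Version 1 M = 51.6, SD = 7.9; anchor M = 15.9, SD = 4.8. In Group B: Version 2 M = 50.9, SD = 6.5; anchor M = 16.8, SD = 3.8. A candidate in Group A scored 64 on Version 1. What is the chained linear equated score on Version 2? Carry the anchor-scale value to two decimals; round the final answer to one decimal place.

62.2

Version 1 → anchor (Group A): v = (4.8/7.9)(64 − 51.6) + 15.9 = 23.43
anchor → Version 2 (Group B): y = (6.5/3.8)(23.43 − 16.8) + 50.9 = 62.2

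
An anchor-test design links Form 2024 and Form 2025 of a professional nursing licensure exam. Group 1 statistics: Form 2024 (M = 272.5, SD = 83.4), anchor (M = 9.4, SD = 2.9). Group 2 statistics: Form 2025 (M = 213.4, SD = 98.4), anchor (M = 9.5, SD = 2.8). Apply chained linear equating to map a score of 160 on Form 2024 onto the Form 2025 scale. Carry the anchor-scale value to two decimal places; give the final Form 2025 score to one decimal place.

Form 2024 → anchor (Group 1): v = (2.9/83.4)(160 − 272.5) + 9.4 = 5.49
anchor → Form 2025 (Group 2): y = (98.4/2.8)(5.49 − 9.5) + 213.4 = 72.5

72.5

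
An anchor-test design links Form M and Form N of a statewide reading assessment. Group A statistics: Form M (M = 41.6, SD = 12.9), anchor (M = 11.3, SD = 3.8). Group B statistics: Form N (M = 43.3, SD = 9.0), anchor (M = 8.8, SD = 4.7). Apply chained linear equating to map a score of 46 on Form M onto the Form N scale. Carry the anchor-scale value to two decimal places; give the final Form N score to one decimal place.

Form M → anchor (Group A): v = (3.8/12.9)(46 − 41.6) + 11.3 = 12.60
anchor → Form N (Group B): y = (9.0/4.7)(12.60 − 8.8) + 43.3 = 50.6

50.6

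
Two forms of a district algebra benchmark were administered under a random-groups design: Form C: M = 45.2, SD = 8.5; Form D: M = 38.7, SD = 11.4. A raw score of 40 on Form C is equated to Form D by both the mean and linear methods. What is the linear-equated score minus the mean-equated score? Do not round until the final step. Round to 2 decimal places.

-1.77

Mean-equated: 40 + (38.7 − 45.2) = 33.50
Linear-equated: (11.4/8.5)(40 − 45.2) + 38.7 = 31.726
Difference = 31.726 − 33.50 = -1.77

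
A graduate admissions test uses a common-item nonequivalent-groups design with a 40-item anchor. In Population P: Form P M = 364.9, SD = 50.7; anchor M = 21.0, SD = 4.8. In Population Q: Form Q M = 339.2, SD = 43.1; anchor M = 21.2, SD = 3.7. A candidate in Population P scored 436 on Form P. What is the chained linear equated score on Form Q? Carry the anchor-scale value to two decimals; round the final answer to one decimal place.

415.3

Form P → anchor (Population P): v = (4.8/50.7)(436 − 364.9) + 21.0 = 27.73
anchor → Form Q (Population Q): y = (43.1/3.7)(27.73 − 21.2) + 339.2 = 415.3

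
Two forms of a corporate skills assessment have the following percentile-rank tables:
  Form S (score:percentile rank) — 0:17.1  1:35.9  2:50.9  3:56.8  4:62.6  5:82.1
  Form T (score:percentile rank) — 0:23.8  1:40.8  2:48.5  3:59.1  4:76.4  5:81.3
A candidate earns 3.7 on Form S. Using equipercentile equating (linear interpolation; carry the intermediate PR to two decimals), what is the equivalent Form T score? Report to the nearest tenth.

PR of 3.7 on Form S: 56.8 + (3.7 − 3)/(4 − 3) × (62.6 − 56.8) = 60.86
On Form T, PR 60.86 falls between score 3 (PR 59.1) and 4 (PR 76.4).
Interpolate: 3 + (60.86 − 59.1)/(76.4 − 59.1) × (4 − 3) = 3.1

3.1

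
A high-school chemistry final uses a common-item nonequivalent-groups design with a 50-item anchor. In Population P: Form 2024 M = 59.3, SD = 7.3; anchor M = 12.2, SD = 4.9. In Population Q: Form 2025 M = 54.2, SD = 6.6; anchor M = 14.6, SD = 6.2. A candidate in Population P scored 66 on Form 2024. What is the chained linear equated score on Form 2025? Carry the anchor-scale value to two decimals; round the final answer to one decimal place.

56.4

Form 2024 → anchor (Population P): v = (4.9/7.3)(66 − 59.3) + 12.2 = 16.70
anchor → Form 2025 (Population Q): y = (6.6/6.2)(16.70 − 14.6) + 54.2 = 56.4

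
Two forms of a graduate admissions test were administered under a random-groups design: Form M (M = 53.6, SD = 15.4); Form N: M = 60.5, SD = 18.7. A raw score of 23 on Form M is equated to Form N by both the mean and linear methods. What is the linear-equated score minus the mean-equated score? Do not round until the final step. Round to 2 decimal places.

Mean-equated: 23 + (60.5 − 53.6) = 29.90
Linear-equated: (18.7/15.4)(23 − 53.6) + 60.5 = 23.343
Difference = 23.343 − 29.90 = -6.56

-6.56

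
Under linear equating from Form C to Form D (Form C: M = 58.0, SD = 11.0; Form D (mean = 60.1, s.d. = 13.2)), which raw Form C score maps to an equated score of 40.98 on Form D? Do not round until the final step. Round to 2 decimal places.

42.07

Invert y = (SD_Y/SD_X)(x − M_X) + M_Y:
x = (SD_X/SD_Y)(y − M_Y) + M_X = (11.0/13.2)(40.98 − 60.1) + 58.0
x = 0.833333 × -19.120 + 58.0 = 42.07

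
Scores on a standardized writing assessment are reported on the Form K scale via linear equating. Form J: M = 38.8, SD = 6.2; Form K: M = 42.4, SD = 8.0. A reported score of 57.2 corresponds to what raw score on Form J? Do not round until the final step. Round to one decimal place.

Invert y = (SD_Y/SD_X)(x − M_X) + M_Y:
x = (SD_X/SD_Y)(y − M_Y) + M_X = (6.2/8.0)(57.2 − 42.4) + 38.8
x = 0.775000 × 14.800 + 38.8 = 50.3

50.3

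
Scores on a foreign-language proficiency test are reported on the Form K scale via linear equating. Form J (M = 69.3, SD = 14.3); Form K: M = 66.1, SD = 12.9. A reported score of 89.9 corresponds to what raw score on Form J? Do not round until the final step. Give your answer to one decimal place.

Invert y = (SD_Y/SD_X)(x − M_X) + M_Y:
x = (SD_X/SD_Y)(y − M_Y) + M_X = (14.3/12.9)(89.9 − 66.1) + 69.3
x = 1.108527 × 23.800 + 69.3 = 95.7

95.7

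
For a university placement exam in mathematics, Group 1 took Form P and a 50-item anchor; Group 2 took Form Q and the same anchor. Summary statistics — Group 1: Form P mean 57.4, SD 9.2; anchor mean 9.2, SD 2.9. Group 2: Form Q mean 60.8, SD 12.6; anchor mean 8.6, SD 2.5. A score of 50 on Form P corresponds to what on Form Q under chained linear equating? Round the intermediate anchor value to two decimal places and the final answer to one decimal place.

52.1

Form P → anchor (Group 1): v = (2.9/9.2)(50 − 57.4) + 9.2 = 6.87
anchor → Form Q (Group 2): y = (12.6/2.5)(6.87 − 8.6) + 60.8 = 52.1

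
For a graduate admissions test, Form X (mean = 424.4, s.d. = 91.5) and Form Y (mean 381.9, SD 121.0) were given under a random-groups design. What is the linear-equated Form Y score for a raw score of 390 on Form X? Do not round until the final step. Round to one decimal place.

Linear equating: y = (SD_Y/SD_X)(x − M_X) + M_Y
y = (121.0/91.5)(390 − 424.4) + 381.9
y = 1.322404 × -34.4 + 381.9 = -45.4907 + 381.9 = 336.4

336.4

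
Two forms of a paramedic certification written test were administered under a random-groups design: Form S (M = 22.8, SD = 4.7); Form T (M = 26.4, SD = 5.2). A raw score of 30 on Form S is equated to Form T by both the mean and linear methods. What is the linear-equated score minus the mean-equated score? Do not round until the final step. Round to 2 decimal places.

Mean-equated: 30 + (26.4 − 22.8) = 33.60
Linear-equated: (5.2/4.7)(30 − 22.8) + 26.4 = 34.366
Difference = 34.366 − 33.60 = 0.77

0.77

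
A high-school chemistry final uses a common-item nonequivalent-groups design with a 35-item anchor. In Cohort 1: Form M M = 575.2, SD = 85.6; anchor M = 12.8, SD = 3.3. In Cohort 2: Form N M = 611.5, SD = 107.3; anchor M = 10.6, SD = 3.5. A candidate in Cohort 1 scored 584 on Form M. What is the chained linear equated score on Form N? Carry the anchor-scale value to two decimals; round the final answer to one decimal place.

Form M → anchor (Cohort 1): v = (3.3/85.6)(584 − 575.2) + 12.8 = 13.14
anchor → Form N (Cohort 2): y = (107.3/3.5)(13.14 − 10.6) + 611.5 = 689.4

689.4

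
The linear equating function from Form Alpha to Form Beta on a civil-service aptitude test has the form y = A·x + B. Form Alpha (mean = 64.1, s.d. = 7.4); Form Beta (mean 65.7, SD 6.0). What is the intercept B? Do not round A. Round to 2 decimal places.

13.73

A = SD_Y / SD_X = 6.0 / 7.4 = 0.810811
B = M_Y − A·M_X = 65.7 − 0.810811 × 64.1 = 13.73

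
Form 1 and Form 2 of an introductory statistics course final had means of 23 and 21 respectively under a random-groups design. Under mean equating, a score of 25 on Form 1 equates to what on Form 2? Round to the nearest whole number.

23

Mean equating: y = x + (M_Y − M_X) = 25 + (21 − 23) = 23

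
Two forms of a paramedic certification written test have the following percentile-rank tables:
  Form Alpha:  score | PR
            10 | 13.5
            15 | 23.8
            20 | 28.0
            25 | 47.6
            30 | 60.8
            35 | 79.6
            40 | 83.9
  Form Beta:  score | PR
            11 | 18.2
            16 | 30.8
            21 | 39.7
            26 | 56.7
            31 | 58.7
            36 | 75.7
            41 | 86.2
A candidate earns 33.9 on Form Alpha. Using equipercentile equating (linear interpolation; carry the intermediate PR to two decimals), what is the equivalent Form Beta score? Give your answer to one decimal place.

35.9

PR of 33.9 on Form Alpha: 60.8 + (33.9 − 30)/(35 − 30) × (79.6 − 60.8) = 75.46
On Form Beta, PR 75.46 falls between score 31 (PR 58.7) and 36 (PR 75.7).
Interpolate: 31 + (75.46 − 58.7)/(75.7 − 58.7) × (36 − 31) = 35.9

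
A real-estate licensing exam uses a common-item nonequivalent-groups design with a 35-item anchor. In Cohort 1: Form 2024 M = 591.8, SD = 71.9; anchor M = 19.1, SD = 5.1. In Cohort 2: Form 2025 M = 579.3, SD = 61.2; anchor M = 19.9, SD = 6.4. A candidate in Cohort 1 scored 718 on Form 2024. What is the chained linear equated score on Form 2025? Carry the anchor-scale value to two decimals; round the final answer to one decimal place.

Form 2024 → anchor (Cohort 1): v = (5.1/71.9)(718 − 591.8) + 19.1 = 28.05
anchor → Form 2025 (Cohort 2): y = (61.2/6.4)(28.05 − 19.9) + 579.3 = 657.2

657.2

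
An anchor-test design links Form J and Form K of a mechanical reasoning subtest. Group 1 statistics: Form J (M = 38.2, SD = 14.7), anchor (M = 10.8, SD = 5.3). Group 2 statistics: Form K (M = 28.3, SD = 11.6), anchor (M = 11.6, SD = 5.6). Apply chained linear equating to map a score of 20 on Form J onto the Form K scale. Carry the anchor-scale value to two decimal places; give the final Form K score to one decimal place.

13.1

Form J → anchor (Group 1): v = (5.3/14.7)(20 − 38.2) + 10.8 = 4.24
anchor → Form K (Group 2): y = (11.6/5.6)(4.24 − 11.6) + 28.3 = 13.1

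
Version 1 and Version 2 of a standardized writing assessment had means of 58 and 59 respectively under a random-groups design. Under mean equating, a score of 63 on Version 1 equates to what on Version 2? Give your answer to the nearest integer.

64

Mean equating: y = x + (M_Y − M_X) = 63 + (59 − 58) = 64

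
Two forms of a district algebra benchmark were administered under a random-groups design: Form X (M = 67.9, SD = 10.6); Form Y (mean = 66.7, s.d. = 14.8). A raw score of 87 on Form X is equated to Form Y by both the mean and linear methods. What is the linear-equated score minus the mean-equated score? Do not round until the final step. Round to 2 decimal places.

Mean-equated: 87 + (66.7 − 67.9) = 85.80
Linear-equated: (14.8/10.6)(87 − 67.9) + 66.7 = 93.368
Difference = 93.368 − 85.80 = 7.57

7.57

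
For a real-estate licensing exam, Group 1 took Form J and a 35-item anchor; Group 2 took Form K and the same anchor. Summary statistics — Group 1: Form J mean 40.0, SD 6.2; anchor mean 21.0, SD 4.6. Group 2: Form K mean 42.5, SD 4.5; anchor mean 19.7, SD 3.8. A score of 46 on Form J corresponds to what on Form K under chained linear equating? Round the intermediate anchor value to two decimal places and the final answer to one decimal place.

Form J → anchor (Group 1): v = (4.6/6.2)(46 − 40.0) + 21.0 = 25.45
anchor → Form K (Group 2): y = (4.5/3.8)(25.45 − 19.7) + 42.5 = 49.3

49.3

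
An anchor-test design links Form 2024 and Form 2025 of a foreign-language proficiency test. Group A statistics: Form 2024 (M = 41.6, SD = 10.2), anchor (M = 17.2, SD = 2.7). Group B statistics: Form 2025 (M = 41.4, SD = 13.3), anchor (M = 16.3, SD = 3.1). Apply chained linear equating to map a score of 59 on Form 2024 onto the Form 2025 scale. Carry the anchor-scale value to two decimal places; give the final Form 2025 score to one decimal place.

65.0

Form 2024 → anchor (Group A): v = (2.7/10.2)(59 − 41.6) + 17.2 = 21.81
anchor → Form 2025 (Group B): y = (13.3/3.1)(21.81 − 16.3) + 41.4 = 65.0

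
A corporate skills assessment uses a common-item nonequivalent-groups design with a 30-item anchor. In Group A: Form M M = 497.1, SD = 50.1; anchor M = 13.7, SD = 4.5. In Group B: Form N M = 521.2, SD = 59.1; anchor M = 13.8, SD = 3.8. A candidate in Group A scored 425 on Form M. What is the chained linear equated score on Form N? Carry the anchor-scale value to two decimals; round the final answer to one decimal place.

Form M → anchor (Group A): v = (4.5/50.1)(425 − 497.1) + 13.7 = 7.22
anchor → Form N (Group B): y = (59.1/3.8)(7.22 − 13.8) + 521.2 = 418.9

418.9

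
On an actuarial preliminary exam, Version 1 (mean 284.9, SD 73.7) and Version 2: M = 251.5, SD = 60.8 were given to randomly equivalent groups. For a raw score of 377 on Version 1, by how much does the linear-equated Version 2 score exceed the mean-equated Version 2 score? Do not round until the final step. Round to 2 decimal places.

-16.12

Mean-equated: 377 + (251.5 − 284.9) = 343.60
Linear-equated: (60.8/73.7)(377 − 284.9) + 251.5 = 327.479
Difference = 327.479 − 343.60 = -16.12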